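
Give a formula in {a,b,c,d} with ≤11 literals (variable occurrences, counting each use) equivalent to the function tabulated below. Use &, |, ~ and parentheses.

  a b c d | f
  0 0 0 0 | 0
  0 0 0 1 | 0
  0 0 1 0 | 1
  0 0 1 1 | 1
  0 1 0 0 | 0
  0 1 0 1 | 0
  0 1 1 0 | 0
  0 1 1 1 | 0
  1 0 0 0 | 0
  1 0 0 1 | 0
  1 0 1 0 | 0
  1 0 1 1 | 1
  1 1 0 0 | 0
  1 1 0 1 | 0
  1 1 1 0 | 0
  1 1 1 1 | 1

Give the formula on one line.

(((d | ~a) & (((~b | (a & d)) | ~c) | a)) & c)

  ~a = 1111111100000000
  (d | ~a) = 1111111101010101
  ~b = 1111000011110000
  (a & d) = 0000000001010101
  (~b | (a & d)) = 1111000011110101
  ~c = 1100110011001100
  ((~b | (a & d)) | ~c) = 1111110011111101
  (((~b | (a & d)) | ~c) | a) = 1111110011111111
  ((d | ~a) & (((~b | (a & d)) | ~c) | a)) = 1111110001010101
  (((d | ~a) & (((~b | (a & d)) | ~c) | a)) & c) = 0011000000010001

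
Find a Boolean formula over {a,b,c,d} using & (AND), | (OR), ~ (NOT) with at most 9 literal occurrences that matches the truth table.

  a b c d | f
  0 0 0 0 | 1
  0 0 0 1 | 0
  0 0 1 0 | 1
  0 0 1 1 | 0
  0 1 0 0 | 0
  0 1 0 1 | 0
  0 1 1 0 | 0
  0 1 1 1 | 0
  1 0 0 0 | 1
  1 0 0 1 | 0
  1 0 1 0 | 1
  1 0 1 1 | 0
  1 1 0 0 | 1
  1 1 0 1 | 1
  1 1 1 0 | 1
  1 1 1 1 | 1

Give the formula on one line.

  ~b = 1111000011110000
  ~d = 1010101010101010
  (~b & ~d) = 1010000010100000
  (c | a) = 0011001111111111
  ~c = 1100110011001100
  ~a = 1111111100000000
  (~c & ~a) = 1100110000000000
  (a | (~c & ~a)) = 1100110011111111
  ((a | (~c & ~a)) & b) = 0000110000001111
  ((c | a) & ((a | (~c & ~a)) & b)) = 0000000000001111
  ((~b & ~d) | ((c | a) & ((a | (~c & ~a)) & b))) = 1010000010101111

((~b & ~d) | ((c | a) & ((a | (~c & ~a)) & b)))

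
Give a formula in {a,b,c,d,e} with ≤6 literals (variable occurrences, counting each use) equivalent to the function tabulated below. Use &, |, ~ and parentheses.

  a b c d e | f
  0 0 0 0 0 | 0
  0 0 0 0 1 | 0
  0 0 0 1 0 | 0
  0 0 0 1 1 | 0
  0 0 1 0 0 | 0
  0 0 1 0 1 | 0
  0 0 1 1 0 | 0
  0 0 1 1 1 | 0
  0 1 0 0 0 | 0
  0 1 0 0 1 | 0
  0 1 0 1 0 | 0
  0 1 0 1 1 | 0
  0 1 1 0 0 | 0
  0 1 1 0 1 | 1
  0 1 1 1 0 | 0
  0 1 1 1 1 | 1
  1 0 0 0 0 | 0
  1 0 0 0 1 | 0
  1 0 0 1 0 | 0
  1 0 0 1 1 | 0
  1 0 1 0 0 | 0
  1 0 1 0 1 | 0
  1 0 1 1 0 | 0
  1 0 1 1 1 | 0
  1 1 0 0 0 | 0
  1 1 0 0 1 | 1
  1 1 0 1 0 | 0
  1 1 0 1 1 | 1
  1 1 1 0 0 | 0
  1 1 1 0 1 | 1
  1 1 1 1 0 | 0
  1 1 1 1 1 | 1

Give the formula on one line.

  (b & e) = 00000000010101010000000001010101
  ~e = 10101010101010101010101010101010
  ((b & e) | ~e) = 10101010111111111010101011111111
  (c | a) = 00001111000011111111111111111111
  (((b & e) | ~e) & (c | a)) = 00001010000011111010101011111111
  ((((b & e) | ~e) & (c | a)) & e) = 00000000000001010000000001010101

((((b & e) | ~e) & (c | a)) & e)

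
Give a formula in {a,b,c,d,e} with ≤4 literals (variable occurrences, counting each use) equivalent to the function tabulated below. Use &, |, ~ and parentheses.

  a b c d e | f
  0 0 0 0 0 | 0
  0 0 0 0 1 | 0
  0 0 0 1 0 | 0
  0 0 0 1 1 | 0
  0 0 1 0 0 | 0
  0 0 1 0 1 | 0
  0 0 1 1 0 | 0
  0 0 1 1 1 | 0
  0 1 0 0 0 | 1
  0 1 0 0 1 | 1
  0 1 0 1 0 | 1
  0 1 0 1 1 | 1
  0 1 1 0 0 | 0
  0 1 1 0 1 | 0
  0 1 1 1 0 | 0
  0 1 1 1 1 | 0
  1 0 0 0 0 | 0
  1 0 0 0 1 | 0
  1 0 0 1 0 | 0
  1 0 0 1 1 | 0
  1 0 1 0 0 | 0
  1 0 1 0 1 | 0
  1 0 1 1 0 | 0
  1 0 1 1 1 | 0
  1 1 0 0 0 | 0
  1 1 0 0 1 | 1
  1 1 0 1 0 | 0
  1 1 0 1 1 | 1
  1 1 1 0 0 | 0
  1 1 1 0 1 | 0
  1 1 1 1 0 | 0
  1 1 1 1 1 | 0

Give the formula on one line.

  ~a = 11111111111111110000000000000000
  (e | ~a) = 11111111111111110101010101010101
  ~c = 11110000111100001111000011110000
  ((e | ~a) & ~c) = 11110000111100000101000001010000
  (((e | ~a) & ~c) & b) = 00000000111100000000000001010000

(((e | ~a) & ~c) & b)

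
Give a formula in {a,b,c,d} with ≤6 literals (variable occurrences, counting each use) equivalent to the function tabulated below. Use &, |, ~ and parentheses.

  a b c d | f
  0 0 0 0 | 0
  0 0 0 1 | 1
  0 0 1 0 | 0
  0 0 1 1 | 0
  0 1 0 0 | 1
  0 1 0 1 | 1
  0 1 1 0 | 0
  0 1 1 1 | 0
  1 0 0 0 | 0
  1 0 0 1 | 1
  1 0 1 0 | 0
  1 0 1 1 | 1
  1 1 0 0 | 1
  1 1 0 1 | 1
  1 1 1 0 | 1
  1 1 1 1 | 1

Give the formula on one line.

((a | ~c) & (d | b))

  ~c = 1100110011001100
  (a | ~c) = 1100110011111111
  (d | b) = 0101111101011111
  ((a | ~c) & (d | b)) = 0100110001011111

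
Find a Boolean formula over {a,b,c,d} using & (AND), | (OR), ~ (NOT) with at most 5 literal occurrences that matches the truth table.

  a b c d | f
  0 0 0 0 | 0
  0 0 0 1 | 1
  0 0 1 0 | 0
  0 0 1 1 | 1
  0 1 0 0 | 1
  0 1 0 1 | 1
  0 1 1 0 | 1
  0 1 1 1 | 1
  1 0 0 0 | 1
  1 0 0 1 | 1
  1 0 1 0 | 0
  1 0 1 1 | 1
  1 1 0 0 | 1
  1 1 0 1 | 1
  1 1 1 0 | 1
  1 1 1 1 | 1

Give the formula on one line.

((a & (~a | ~c)) | (b | d))

  ~a = 1111111100000000
  ~c = 1100110011001100
  (~a | ~c) = 1111111111001100
  (a & (~a | ~c)) = 0000000011001100
  (b | d) = 0101111101011111
  ((a & (~a | ~c)) | (b | d)) = 0101111111011111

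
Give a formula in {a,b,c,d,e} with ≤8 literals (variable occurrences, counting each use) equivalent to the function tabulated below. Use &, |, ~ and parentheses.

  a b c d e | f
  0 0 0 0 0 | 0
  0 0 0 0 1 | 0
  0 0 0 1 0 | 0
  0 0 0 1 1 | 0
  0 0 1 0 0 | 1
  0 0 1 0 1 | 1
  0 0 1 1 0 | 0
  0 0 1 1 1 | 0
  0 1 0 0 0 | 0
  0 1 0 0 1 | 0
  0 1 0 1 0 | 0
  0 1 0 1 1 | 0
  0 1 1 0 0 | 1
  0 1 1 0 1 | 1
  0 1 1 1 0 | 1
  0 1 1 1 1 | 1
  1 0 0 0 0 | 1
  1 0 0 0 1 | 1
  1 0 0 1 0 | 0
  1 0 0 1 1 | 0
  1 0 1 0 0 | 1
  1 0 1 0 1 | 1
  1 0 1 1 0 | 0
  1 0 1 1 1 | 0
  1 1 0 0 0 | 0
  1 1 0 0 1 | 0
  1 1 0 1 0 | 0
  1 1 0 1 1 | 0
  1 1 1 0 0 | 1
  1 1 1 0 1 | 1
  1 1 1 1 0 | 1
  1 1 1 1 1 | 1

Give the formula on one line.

((a & (~a | (~d & ~b))) | (c & (b | ~d)))

  ~a = 11111111111111110000000000000000
  ~d = 11001100110011001100110011001100
  ~b = 11111111000000001111111100000000
  (~d & ~b) = 11001100000000001100110000000000
  (~a | (~d & ~b)) = 11111111111111111100110000000000
  (a & (~a | (~d & ~b))) = 00000000000000001100110000000000
  (b | ~d) = 11001100111111111100110011111111
  (c & (b | ~d)) = 00001100000011110000110000001111
  ((a & (~a | (~d & ~b))) | (c & (b | ~d))) = 00001100000011111100110000001111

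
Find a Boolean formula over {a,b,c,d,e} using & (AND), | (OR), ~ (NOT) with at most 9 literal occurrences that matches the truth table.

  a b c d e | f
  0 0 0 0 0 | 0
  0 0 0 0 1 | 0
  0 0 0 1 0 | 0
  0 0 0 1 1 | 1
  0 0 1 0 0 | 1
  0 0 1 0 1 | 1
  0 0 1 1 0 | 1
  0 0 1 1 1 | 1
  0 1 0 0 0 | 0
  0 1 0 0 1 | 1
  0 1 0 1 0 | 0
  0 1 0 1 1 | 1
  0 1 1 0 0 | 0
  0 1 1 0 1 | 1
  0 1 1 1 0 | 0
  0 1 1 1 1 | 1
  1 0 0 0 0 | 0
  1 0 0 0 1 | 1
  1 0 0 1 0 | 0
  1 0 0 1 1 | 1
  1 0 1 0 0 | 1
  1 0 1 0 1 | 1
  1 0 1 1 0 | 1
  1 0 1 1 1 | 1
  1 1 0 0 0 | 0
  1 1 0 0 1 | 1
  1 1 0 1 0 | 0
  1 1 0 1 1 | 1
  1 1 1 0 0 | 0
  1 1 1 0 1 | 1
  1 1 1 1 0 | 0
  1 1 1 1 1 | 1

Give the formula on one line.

  (a | d) = 00110011001100111111111111111111
  (c | (a | d)) = 00111111001111111111111111111111
  ((c | (a | d)) | b) = 00111111111111111111111111111111
  ~b = 11111111000000001111111100000000
  (~b & c) = 00001111000000000000111100000000
  ((~b & c) | e) = 01011111010101010101111101010101
  (((c | (a | d)) | b) & ((~b & c) | e)) = 00011111010101010101111101010101

(((c | (a | d)) | b) & ((~b & c) | e))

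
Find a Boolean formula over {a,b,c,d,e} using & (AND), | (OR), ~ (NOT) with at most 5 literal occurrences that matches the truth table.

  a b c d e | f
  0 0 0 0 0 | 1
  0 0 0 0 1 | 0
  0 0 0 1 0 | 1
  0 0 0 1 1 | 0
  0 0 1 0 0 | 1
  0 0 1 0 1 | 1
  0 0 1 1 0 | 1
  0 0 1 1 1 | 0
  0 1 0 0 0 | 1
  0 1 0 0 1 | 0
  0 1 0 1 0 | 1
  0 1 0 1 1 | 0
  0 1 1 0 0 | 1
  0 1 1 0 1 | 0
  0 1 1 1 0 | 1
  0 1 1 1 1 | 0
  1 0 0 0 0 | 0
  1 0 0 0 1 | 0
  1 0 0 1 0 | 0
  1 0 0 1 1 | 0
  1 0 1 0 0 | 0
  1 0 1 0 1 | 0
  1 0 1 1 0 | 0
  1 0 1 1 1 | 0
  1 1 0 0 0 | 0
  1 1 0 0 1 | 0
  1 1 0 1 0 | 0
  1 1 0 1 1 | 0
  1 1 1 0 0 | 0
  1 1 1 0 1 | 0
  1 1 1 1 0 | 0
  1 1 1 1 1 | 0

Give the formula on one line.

((~e | (c & (~d & ~b))) & ~a)

  ~e = 10101010101010101010101010101010
  ~d = 11001100110011001100110011001100
  ~b = 11111111000000001111111100000000
  (~d & ~b) = 11001100000000001100110000000000
  (c & (~d & ~b)) = 00001100000000000000110000000000
  (~e | (c & (~d & ~b))) = 10101110101010101010111010101010
  ~a = 11111111111111110000000000000000
  ((~e | (c & (~d & ~b))) & ~a) = 10101110101010100000000000000000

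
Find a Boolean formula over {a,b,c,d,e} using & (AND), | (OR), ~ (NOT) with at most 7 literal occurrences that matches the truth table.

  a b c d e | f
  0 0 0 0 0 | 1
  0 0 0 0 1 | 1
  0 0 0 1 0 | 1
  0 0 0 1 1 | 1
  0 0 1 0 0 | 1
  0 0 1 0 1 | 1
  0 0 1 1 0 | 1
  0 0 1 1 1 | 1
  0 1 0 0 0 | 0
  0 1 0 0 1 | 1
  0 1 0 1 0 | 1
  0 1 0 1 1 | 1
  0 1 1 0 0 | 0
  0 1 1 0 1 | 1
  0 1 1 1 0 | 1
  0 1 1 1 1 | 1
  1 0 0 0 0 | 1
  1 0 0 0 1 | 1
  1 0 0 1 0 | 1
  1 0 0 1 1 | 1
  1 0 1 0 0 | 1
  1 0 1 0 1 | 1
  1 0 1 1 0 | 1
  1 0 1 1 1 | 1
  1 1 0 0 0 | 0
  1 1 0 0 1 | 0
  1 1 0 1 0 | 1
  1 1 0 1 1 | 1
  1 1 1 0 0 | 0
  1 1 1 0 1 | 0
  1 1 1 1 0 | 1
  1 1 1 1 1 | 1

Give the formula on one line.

(((~a & e) | d) | ~b)

  ~a = 11111111111111110000000000000000
  (~a & e) = 01010101010101010000000000000000
  ((~a & e) | d) = 01110111011101110011001100110011
  ~b = 11111111000000001111111100000000
  (((~a & e) | d) | ~b) = 11111111011101111111111100110011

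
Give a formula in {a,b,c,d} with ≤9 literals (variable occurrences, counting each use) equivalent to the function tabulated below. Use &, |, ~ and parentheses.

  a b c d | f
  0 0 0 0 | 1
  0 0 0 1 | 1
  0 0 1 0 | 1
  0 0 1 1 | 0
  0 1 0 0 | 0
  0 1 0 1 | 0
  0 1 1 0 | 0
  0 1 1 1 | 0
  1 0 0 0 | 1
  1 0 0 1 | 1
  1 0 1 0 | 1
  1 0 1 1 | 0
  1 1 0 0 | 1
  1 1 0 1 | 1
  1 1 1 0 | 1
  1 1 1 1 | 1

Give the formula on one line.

(((b & a) | (~c & ~b)) | (~b & ~d))

  (b & a) = 0000000000001111
  ~c = 1100110011001100
  ~b = 1111000011110000
  (~c & ~b) = 1100000011000000
  ((b & a) | (~c & ~b)) = 1100000011001111
  ~d = 1010101010101010
  (~b & ~d) = 1010000010100000
  (((b & a) | (~c & ~b)) | (~b & ~d)) = 1110000011101111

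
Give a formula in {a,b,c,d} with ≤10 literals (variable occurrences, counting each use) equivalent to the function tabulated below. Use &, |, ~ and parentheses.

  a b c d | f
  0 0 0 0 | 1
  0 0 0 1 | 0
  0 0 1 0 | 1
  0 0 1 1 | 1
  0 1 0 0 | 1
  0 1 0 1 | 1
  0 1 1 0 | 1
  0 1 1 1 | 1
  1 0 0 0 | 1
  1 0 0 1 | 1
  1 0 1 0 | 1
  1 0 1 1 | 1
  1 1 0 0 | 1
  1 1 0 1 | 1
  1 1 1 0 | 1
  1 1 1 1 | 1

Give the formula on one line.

(((d | ~c) & ((((~d | ~b) & (~d | a)) | c) | b)) | c)

  ~c = 1100110011001100
  (d | ~c) = 1101110111011101
  ~d = 1010101010101010
  ~b = 1111000011110000
  (~d | ~b) = 1111101011111010
  (~d | a) = 1010101011111111
  ((~d | ~b) & (~d | a)) = 1010101011111010
  (((~d | ~b) & (~d | a)) | c) = 1011101111111011
  ((((~d | ~b) & (~d | a)) | c) | b) = 1011111111111111
  ((d | ~c) & ((((~d | ~b) & (~d | a)) | c) | b)) = 1001110111011101
  (((d | ~c) & ((((~d | ~b) & (~d | a)) | c) | b)) | c) = 1011111111111111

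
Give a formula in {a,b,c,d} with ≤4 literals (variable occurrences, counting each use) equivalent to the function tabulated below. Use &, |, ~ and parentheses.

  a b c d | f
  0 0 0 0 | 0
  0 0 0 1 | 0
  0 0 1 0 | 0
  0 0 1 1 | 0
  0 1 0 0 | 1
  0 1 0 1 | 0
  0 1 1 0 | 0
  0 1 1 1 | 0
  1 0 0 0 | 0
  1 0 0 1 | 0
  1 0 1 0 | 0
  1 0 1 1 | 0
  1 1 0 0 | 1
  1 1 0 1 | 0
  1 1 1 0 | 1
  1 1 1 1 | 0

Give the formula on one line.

((a | ~c) & (~d & b))

  ~c = 1100110011001100
  (a | ~c) = 1100110011111111
  ~d = 1010101010101010
  (~d & b) = 0000101000001010
  ((a | ~c) & (~d & b)) = 0000100000001010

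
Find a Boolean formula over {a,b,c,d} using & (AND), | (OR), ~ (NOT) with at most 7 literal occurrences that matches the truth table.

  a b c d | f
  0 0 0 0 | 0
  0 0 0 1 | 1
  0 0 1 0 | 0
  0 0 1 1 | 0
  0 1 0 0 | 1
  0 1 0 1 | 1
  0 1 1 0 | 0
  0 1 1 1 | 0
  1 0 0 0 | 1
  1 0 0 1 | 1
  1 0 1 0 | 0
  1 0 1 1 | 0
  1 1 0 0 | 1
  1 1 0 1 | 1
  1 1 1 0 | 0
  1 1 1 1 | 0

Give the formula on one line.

  ~c = 1100110011001100
  (d | a) = 0101010111111111
  (b | (d | a)) = 0101111111111111
  (~c & (b | (d | a))) = 0100110011001100

(~c & (b | (d | a)))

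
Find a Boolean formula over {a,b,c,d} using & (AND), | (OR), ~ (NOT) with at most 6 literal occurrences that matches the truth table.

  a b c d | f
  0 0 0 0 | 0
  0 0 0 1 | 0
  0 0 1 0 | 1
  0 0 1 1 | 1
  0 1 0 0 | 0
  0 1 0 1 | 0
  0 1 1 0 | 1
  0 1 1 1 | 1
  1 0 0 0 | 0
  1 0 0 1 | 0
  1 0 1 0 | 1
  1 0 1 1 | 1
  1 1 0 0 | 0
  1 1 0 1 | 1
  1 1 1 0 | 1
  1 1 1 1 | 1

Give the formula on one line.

  (d & a) = 0000000001010101
  ((d & a) & b) = 0000000000000101
  (((d & a) & b) | c) = 0011001100110111

(((d & a) & b) | c)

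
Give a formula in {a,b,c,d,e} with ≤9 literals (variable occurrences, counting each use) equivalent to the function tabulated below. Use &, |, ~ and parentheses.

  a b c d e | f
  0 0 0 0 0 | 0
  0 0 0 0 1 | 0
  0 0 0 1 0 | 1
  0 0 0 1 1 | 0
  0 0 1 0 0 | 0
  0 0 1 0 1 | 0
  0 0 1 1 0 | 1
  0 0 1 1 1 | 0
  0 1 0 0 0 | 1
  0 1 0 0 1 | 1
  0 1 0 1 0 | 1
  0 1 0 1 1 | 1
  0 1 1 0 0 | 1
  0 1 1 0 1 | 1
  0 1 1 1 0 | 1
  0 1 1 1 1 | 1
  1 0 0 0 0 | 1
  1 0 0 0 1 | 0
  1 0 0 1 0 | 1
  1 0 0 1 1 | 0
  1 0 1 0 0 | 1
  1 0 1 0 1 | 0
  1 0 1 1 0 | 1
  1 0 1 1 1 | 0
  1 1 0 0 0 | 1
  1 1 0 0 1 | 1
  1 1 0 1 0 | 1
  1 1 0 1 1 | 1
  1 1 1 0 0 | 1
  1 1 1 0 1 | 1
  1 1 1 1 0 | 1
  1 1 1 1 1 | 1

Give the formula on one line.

((((a & ~c) | b) | (~e & ((d | a) | e))) & (b | ~e))

  ~c = 11110000111100001111000011110000
  (a & ~c) = 00000000000000001111000011110000
  ((a & ~c) | b) = 00000000111111111111000011111111
  ~e = 10101010101010101010101010101010
  (d | a) = 00110011001100111111111111111111
  ((d | a) | e) = 01110111011101111111111111111111
  (~e & ((d | a) | e)) = 00100010001000101010101010101010
  (((a & ~c) | b) | (~e & ((d | a) | e))) = 00100010111111111111101011111111
  (b | ~e) = 10101010111111111010101011111111
  ((((a & ~c) | b) | (~e & ((d | a) | e))) & (b | ~e)) = 00100010111111111010101011111111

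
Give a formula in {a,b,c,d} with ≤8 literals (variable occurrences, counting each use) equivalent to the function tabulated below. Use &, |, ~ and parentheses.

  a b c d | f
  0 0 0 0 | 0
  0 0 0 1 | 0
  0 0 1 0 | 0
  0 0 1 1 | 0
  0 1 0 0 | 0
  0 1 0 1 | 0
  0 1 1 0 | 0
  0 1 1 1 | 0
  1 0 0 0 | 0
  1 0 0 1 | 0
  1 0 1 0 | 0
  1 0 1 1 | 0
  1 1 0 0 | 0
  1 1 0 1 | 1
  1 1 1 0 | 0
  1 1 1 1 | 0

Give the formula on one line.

  ~a = 1111111100000000
  (b | ~a) = 1111111100001111
  ~c = 1100110011001100
  ~d = 1010101010101010
  (~c | ~d) = 1110111011101110
  ((b | ~a) & (~c | ~d)) = 1110111000001110
  (d & a) = 0000000001010101
  (((b | ~a) & (~c | ~d)) & (d & a)) = 0000000000000100

(((b | ~a) & (~c | ~d)) & (d & a))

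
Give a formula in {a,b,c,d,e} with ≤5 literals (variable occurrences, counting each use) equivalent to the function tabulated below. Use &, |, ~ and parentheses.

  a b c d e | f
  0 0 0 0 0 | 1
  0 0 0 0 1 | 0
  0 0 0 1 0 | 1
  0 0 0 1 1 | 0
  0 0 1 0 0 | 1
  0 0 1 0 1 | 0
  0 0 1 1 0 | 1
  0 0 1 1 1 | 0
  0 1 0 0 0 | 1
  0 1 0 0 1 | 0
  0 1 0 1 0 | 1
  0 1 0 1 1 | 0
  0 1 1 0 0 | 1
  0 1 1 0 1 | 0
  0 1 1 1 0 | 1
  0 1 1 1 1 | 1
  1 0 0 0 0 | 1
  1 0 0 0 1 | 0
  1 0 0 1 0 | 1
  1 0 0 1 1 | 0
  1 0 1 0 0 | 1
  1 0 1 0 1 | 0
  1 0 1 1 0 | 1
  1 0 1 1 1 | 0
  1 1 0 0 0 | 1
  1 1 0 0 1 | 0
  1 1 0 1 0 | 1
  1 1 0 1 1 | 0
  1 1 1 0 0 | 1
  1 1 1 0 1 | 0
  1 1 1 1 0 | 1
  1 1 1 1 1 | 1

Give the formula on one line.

(~e | ((c & b) & d))

  ~e = 10101010101010101010101010101010
  (c & b) = 00000000000011110000000000001111
  ((c & b) & d) = 00000000000000110000000000000011
  (~e | ((c & b) & d)) = 10101010101010111010101010101011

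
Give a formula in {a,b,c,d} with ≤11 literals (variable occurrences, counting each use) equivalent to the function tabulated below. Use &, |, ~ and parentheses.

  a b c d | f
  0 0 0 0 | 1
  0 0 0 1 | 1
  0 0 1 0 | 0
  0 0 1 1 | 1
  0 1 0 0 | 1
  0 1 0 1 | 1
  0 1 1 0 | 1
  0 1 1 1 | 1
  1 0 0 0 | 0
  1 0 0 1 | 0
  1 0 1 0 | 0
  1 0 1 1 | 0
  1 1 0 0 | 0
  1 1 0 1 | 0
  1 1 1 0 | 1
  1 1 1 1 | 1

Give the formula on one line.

(((b & (~d | (a & c))) & c) | ((~c | d) & ~a))

  ~d = 1010101010101010
  (a & c) = 0000000000110011
  (~d | (a & c)) = 1010101010111011
  (b & (~d | (a & c))) = 0000101000001011
  ((b & (~d | (a & c))) & c) = 0000001000000011
  ~c = 1100110011001100
  (~c | d) = 1101110111011101
  ~a = 1111111100000000
  ((~c | d) & ~a) = 1101110100000000
  (((b & (~d | (a & c))) & c) | ((~c | d) & ~a)) = 1101111100000011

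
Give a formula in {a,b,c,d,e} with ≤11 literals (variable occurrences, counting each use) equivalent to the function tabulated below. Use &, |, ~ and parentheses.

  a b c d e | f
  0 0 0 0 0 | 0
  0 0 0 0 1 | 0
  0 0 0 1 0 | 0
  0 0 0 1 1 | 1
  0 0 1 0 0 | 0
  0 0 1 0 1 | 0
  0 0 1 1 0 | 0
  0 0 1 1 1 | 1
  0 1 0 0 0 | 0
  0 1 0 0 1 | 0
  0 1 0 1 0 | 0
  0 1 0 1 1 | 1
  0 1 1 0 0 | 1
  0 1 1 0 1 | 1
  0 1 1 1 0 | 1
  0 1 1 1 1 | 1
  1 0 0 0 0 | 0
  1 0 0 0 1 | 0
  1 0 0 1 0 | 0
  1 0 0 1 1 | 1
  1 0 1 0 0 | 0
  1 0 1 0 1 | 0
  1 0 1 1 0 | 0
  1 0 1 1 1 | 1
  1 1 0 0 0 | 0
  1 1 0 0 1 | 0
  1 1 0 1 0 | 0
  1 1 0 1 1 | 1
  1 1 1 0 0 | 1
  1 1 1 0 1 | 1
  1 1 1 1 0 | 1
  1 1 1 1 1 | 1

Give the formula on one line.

((e & (d | ((b & a) & (c & a)))) | (c & b))

  (b & a) = 00000000000000000000000011111111
  (c & a) = 00000000000000000000111100001111
  ((b & a) & (c & a)) = 00000000000000000000000000001111
  (d | ((b & a) & (c & a))) = 00110011001100110011001100111111
  (e & (d | ((b & a) & (c & a)))) = 00010001000100010001000100010101
  (c & b) = 00000000000011110000000000001111
  ((e & (d | ((b & a) & (c & a)))) | (c & b)) = 00010001000111110001000100011111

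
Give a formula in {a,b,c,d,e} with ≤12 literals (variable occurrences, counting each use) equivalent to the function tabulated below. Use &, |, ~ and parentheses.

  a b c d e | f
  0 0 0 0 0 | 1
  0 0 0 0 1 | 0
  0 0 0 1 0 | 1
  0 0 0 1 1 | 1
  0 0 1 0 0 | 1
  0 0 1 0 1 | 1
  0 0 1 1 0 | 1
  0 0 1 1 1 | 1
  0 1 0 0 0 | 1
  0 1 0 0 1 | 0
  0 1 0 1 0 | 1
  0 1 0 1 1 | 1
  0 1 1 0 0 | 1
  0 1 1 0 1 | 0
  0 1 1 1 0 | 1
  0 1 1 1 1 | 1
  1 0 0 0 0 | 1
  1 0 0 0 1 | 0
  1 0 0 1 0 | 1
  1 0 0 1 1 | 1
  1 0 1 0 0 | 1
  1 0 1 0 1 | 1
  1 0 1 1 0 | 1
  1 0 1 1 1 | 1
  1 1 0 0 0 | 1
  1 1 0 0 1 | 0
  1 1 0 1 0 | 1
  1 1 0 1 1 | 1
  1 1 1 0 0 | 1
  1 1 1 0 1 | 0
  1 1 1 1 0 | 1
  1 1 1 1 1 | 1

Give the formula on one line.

  ~e = 10101010101010101010101010101010
  (d | ~e) = 10111011101110111011101110111011
  ~d = 11001100110011001100110011001100
  ~a = 11111111111111110000000000000000
  (~d & ~a) = 11001100110011000000000000000000
  ~b = 11111111000000001111111100000000
  (a & ~b) = 00000000000000001111111100000000
  ((~d & ~a) | (a & ~b)) = 11001100110011001111111100000000
  (c & ((~d & ~a) | (a & ~b))) = 00001100000011000000111100000000
  (d | ~b) = 11111111001100111111111100110011
  ((c & ((~d & ~a) | (a & ~b))) & (d | ~b)) = 00001100000000000000111100000000
  ((d | ~e) | ((c & ((~d & ~a) | (a & ~b))) & (d | ~b))) = 10111111101110111011111110111011

((d | ~e) | ((c & ((~d & ~a) | (a & ~b))) & (d | ~b)))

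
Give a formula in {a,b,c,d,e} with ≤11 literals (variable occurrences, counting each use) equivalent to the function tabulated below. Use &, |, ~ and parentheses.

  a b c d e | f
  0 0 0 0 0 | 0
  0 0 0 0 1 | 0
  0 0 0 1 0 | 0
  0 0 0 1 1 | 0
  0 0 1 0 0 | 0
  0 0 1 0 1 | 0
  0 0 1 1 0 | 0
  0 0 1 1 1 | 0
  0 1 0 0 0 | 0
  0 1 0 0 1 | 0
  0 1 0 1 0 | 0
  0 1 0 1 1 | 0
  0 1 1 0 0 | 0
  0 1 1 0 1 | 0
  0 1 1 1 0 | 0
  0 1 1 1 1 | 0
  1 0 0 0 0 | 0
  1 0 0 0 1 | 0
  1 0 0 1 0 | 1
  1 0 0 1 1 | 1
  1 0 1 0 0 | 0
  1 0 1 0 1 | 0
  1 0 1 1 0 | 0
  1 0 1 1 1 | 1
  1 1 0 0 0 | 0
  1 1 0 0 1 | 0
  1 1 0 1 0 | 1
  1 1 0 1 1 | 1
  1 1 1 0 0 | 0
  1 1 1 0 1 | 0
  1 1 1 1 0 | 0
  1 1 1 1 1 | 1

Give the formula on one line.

((a & (e | ~c)) & (((e | a) & (~a & ~b)) | d))

  ~c = 11110000111100001111000011110000
  (e | ~c) = 11110101111101011111010111110101
  (a & (e | ~c)) = 00000000000000001111010111110101
  (e | a) = 01010101010101011111111111111111
  ~a = 11111111111111110000000000000000
  ~b = 11111111000000001111111100000000
  (~a & ~b) = 11111111000000000000000000000000
  ((e | a) & (~a & ~b)) = 01010101000000000000000000000000
  (((e | a) & (~a & ~b)) | d) = 01110111001100110011001100110011
  ((a & (e | ~c)) & (((e | a) & (~a & ~b)) | d)) = 00000000000000000011000100110001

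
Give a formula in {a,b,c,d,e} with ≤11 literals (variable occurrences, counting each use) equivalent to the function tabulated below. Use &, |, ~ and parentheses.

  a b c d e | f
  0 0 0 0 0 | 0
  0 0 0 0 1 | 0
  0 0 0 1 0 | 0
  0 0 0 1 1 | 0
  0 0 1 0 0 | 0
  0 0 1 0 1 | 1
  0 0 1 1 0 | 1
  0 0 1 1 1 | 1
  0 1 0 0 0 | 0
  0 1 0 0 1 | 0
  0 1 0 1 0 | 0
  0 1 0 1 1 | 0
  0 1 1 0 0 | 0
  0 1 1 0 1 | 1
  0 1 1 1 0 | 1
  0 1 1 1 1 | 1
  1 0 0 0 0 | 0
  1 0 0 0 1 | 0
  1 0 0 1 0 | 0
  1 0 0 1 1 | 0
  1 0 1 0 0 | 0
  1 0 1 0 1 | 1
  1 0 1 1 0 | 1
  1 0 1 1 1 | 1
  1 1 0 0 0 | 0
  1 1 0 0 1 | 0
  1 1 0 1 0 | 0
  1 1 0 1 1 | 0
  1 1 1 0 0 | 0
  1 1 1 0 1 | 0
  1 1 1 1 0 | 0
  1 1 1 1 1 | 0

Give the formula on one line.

  ~c = 11110000111100001111000011110000
  ~a = 11111111111111110000000000000000
  (~c | ~a) = 11111111111111111111000011110000
  ((~c | ~a) & e) = 01010101010101010101000001010000
  (d | ((~c | ~a) & e)) = 01110111011101110111001101110011
  (~c | e) = 11110101111101011111010111110101
  ((d | ((~c | ~a) & e)) | (~c | e)) = 11110111111101111111011111110111
  ~b = 11111111000000001111111100000000
  (~b | ~a) = 11111111111111111111111100000000
  ((~b | ~a) & c) = 00001111000011110000111100000000
  (((d | ((~c | ~a) & e)) | (~c | e)) & ((~b | ~a) & c)) = 00000111000001110000011100000000

(((d | ((~c | ~a) & e)) | (~c | e)) & ((~b | ~a) & c))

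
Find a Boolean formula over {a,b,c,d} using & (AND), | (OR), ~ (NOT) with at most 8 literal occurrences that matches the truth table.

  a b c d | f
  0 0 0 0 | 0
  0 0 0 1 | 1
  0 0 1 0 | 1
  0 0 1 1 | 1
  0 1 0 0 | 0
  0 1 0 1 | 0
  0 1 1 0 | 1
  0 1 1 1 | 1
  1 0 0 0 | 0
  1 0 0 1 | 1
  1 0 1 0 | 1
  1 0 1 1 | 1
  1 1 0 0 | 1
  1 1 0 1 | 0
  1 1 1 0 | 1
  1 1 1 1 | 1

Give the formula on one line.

((~b & d) | (c | ((b & a) & (~b | ~d))))

  ~b = 1111000011110000
  (~b & d) = 0101000001010000
  (b & a) = 0000000000001111
  ~d = 1010101010101010
  (~b | ~d) = 1111101011111010
  ((b & a) & (~b | ~d)) = 0000000000001010
  (c | ((b & a) & (~b | ~d))) = 0011001100111011
  ((~b & d) | (c | ((b & a) & (~b | ~d)))) = 0111001101111011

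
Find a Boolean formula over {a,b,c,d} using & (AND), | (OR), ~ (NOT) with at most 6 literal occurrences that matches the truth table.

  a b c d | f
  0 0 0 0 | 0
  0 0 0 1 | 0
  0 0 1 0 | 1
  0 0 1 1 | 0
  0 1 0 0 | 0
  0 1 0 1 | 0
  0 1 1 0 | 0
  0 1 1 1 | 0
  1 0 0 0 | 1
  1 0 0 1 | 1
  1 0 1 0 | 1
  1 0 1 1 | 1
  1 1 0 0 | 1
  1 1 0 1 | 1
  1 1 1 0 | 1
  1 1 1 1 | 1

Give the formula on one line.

(a | (~b & (c & ~d)))

  ~b = 1111000011110000
  ~d = 1010101010101010
  (c & ~d) = 0010001000100010
  (~b & (c & ~d)) = 0010000000100000
  (a | (~b & (c & ~d))) = 0010000011111111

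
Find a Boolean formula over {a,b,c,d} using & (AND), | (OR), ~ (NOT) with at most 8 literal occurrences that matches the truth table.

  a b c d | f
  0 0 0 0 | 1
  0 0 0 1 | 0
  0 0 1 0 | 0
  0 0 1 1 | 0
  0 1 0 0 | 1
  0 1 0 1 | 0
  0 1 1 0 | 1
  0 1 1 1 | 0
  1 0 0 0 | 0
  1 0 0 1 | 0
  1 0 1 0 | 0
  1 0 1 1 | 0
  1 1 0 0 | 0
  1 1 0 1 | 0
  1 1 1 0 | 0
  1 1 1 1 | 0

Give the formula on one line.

  ~c = 1100110011001100
  (~c | b) = 1100111111001111
  (d | (~c | b)) = 1101111111011111
  ~a = 1111111100000000
  ((d | (~c | b)) & ~a) = 1101111100000000
  (b | ~c) = 1100111111001111
  ~d = 1010101010101010
  ((b | ~c) & ~d) = 1000101010001010
  (((d | (~c | b)) & ~a) & ((b | ~c) & ~d)) = 1000101000000000

(((d | (~c | b)) & ~a) & ((b | ~c) & ~d))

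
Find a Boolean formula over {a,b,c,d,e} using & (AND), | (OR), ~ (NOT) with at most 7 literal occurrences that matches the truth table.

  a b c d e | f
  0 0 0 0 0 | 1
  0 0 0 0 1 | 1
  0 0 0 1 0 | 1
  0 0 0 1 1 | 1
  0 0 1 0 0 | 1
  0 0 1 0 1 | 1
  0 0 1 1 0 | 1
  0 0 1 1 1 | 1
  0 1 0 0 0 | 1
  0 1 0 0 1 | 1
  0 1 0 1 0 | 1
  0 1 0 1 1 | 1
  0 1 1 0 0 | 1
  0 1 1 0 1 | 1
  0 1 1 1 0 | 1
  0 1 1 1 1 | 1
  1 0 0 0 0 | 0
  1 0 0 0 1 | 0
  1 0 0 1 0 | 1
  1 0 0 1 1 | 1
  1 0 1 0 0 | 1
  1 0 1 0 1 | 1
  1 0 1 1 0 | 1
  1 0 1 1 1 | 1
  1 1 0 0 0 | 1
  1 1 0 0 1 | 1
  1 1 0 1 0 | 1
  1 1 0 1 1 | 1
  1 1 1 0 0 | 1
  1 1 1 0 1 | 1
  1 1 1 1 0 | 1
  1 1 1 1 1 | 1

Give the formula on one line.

(((d | (b | c)) & (d | a)) | (c | ~a))

  (b | c) = 00001111111111110000111111111111
  (d | (b | c)) = 00111111111111110011111111111111
  (d | a) = 00110011001100111111111111111111
  ((d | (b | c)) & (d | a)) = 00110011001100110011111111111111
  ~a = 11111111111111110000000000000000
  (c | ~a) = 11111111111111110000111100001111
  (((d | (b | c)) & (d | a)) | (c | ~a)) = 11111111111111110011111111111111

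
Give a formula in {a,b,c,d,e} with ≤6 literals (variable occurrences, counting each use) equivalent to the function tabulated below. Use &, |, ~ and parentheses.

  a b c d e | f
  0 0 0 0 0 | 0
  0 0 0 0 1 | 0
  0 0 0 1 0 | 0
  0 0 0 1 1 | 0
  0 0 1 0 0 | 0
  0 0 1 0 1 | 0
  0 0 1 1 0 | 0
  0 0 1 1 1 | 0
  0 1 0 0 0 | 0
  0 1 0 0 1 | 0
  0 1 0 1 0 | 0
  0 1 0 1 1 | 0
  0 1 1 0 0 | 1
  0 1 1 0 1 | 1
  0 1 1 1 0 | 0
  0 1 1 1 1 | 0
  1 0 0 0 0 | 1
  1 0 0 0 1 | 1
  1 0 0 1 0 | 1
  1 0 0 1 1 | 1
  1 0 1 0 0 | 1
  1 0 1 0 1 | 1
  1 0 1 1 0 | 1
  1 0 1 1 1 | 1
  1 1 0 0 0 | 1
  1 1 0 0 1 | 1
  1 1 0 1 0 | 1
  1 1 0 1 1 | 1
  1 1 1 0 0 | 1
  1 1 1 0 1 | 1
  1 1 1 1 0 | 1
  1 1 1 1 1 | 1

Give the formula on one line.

  ~d = 11001100110011001100110011001100
  (~d & c) = 00001100000011000000110000001100
  ((~d & c) & b) = 00000000000011000000000000001100
  (a | ((~d & c) & b)) = 00000000000011001111111111111111

(a | ((~d & c) & b))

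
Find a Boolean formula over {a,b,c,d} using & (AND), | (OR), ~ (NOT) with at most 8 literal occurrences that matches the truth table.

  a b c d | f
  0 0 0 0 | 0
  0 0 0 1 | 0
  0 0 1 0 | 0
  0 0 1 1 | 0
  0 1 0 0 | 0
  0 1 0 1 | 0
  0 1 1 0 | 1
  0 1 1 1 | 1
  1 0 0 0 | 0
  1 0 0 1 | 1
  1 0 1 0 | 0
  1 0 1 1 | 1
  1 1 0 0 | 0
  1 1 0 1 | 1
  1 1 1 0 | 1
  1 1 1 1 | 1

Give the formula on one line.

  (c & b) = 0000001100000011
  ~b = 1111000011110000
  ~c = 1100110011001100
  (~b | ~c) = 1111110011111100
  (b & (~b | ~c)) = 0000110000001100
  ((b & (~b | ~c)) | d) = 0101110101011101
  (a & ((b & (~b | ~c)) | d)) = 0000000001011101
  ((a & ((b & (~b | ~c)) | d)) & d) = 0000000001010101
  ((c & b) | ((a & ((b & (~b | ~c)) | d)) & d)) = 0000001101010111

((c & b) | ((a & ((b & (~b | ~c)) | d)) & d))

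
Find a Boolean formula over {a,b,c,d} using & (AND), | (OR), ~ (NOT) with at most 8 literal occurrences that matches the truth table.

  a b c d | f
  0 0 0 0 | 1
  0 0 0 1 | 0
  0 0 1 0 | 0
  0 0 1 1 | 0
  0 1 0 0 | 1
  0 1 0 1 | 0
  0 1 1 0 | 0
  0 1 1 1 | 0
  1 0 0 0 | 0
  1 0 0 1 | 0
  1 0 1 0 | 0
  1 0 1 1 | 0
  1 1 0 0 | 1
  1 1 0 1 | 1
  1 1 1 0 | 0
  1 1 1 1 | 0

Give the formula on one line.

((b & (a & ~c)) | (((c & d) | ~c) & (~a & ~d)))

  ~c = 1100110011001100
  (a & ~c) = 0000000011001100
  (b & (a & ~c)) = 0000000000001100
  (c & d) = 0001000100010001
  ((c & d) | ~c) = 1101110111011101
  ~a = 1111111100000000
  ~d = 1010101010101010
  (~a & ~d) = 1010101000000000
  (((c & d) | ~c) & (~a & ~d)) = 1000100000000000
  ((b & (a & ~c)) | (((c & d) | ~c) & (~a & ~d))) = 1000100000001100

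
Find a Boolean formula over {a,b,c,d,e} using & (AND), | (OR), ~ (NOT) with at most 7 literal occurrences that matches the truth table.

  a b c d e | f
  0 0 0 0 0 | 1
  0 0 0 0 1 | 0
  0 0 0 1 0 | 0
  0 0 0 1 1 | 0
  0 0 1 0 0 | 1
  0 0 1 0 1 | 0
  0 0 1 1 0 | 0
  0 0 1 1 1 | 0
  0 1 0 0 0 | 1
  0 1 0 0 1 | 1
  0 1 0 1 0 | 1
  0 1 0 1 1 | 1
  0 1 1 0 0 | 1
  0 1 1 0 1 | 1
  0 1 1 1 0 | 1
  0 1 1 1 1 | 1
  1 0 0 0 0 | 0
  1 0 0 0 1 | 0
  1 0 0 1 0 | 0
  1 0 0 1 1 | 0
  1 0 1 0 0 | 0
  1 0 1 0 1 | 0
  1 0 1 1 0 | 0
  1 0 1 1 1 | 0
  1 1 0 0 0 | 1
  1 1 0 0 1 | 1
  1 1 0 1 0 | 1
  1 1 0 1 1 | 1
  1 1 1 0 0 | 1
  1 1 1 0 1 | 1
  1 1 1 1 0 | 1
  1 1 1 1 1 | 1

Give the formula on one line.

  ~e = 10101010101010101010101010101010
  (a | ~e) = 10101010101010101111111111111111
  ~d = 11001100110011001100110011001100
  ((a | ~e) & ~d) = 10001000100010001100110011001100
  ~a = 11111111111111110000000000000000
  (((a | ~e) & ~d) & ~a) = 10001000100010000000000000000000
  ((((a | ~e) & ~d) & ~a) | b) = 10001000111111110000000011111111

((((a | ~e) & ~d) & ~a) | b)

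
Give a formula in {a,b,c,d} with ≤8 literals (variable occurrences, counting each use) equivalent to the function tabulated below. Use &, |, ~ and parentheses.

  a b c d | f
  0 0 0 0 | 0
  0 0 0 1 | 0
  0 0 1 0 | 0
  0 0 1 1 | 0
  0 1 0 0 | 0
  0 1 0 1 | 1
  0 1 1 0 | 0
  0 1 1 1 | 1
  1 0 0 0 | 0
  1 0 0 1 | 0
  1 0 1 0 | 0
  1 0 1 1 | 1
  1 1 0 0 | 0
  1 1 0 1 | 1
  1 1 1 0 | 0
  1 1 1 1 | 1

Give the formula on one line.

  ~d = 1010101010101010
  (~d & c) = 0010001000100010
  (~d | c) = 1011101110111011
  (a & (~d | c)) = 0000000010111011
  ((~d & c) | (a & (~d | c))) = 0010001010111011
  (b | ((~d & c) | (a & (~d | c)))) = 0010111110111111
  ((b | ((~d & c) | (a & (~d | c)))) & d) = 0000010100010101

((b | ((~d & c) | (a & (~d | c)))) & d)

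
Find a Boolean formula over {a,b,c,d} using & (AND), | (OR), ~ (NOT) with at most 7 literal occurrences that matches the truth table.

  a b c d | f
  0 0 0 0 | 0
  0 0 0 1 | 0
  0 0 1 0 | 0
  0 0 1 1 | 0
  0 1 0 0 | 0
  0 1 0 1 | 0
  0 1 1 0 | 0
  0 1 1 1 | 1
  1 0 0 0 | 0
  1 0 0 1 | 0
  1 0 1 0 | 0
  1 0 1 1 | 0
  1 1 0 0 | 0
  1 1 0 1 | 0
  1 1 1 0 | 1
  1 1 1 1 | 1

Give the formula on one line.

  (d & c) = 0001000100010001
  ((d & c) | a) = 0001000111111111
  (b & c) = 0000001100000011
  (((d & c) | a) & (b & c)) = 0000000100000011

(((d & c) | a) & (b & c))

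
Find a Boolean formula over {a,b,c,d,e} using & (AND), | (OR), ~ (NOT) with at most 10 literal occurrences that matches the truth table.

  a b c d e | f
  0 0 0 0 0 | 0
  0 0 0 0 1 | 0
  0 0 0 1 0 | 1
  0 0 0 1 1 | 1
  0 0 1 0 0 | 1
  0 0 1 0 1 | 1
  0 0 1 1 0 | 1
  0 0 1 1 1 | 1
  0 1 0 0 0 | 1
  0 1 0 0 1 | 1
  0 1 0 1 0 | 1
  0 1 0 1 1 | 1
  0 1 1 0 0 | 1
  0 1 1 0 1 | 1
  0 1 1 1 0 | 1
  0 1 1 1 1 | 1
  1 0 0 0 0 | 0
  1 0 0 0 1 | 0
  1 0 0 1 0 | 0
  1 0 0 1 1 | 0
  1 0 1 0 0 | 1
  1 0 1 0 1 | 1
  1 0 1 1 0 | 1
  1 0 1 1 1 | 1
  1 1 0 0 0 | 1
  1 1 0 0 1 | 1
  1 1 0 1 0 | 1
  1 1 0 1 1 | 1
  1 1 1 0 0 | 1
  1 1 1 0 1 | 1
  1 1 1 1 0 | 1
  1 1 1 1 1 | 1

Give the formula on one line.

((b | ((d | e) & ((~a & d) | (b & ~d)))) | c)

  (d | e) = 01110111011101110111011101110111
  ~a = 11111111111111110000000000000000
  (~a & d) = 00110011001100110000000000000000
  ~d = 11001100110011001100110011001100
  (b & ~d) = 00000000110011000000000011001100
  ((~a & d) | (b & ~d)) = 00110011111111110000000011001100
  ((d | e) & ((~a & d) | (b & ~d))) = 00110011011101110000000001000100
  (b | ((d | e) & ((~a & d) | (b & ~d)))) = 00110011111111110000000011111111
  ((b | ((d | e) & ((~a & d) | (b & ~d)))) | c) = 00111111111111110000111111111111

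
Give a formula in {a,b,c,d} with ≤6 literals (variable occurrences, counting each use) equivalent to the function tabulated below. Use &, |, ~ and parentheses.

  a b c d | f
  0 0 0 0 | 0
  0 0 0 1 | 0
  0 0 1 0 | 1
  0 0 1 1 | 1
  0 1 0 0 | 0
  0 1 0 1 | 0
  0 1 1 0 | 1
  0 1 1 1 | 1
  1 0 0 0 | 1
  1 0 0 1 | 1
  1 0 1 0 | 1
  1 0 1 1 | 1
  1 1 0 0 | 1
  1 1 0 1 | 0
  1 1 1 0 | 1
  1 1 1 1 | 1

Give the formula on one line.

  ~b = 1111000011110000
  (~b & a) = 0000000011110000
  ~d = 1010101010101010
  (a | c) = 0011001111111111
  (~d & (a | c)) = 0010001010101010
  (c | (~d & (a | c))) = 0011001110111011
  ((~b & a) | (c | (~d & (a | c)))) = 0011001111111011

((~b & a) | (c | (~d & (a | c))))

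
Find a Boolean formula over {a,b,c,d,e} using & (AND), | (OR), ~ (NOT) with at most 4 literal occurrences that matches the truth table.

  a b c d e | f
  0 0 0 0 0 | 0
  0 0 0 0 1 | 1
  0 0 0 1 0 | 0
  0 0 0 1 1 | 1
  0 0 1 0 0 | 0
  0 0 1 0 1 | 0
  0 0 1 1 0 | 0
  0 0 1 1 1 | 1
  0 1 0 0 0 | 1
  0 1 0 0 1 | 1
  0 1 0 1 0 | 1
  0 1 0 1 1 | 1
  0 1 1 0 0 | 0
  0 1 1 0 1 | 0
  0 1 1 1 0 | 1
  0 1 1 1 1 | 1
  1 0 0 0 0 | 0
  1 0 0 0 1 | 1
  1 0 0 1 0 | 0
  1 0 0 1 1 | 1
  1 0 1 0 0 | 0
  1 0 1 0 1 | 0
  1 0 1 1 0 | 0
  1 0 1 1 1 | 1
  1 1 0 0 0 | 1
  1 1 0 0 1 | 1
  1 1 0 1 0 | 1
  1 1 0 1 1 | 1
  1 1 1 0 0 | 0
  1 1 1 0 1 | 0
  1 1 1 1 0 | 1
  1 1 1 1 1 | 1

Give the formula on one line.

  (b | e) = 01010101111111110101010111111111
  ~c = 11110000111100001111000011110000
  (d | ~c) = 11110011111100111111001111110011
  ((b | e) & (d | ~c)) = 01010001111100110101000111110011

((b | e) & (d | ~c))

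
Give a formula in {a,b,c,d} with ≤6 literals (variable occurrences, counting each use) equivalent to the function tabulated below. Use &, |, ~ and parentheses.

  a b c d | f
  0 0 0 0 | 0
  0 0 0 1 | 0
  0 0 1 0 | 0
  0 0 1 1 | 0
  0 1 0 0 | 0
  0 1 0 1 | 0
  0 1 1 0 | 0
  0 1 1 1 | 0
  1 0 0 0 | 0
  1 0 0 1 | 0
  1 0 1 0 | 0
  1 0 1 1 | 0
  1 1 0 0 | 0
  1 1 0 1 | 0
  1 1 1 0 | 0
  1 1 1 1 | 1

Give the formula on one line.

  (a & d) = 0000000001010101
  (b & c) = 0000001100000011
  ((a & d) & (b & c)) = 0000000000000001

((a & d) & (b & c))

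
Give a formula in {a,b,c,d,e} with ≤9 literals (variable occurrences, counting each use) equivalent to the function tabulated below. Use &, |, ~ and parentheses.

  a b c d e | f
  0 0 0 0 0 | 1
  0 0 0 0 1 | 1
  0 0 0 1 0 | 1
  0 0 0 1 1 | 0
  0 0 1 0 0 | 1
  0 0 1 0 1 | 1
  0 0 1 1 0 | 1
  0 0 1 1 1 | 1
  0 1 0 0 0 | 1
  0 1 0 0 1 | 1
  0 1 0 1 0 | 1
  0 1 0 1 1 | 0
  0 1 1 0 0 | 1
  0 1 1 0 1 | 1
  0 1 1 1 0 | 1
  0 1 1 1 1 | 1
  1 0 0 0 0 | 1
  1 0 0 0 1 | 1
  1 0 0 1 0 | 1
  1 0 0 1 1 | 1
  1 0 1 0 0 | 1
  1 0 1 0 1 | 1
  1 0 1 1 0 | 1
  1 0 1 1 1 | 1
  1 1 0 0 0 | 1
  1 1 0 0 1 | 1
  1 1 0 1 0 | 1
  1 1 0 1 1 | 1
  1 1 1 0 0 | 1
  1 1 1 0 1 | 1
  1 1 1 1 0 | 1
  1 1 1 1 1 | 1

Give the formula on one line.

((((b & (d & (a | ~b))) | (~e | c)) | ~d) | (c | a))

  ~b = 11111111000000001111111100000000
  (a | ~b) = 11111111000000001111111111111111
  (d & (a | ~b)) = 00110011000000000011001100110011
  (b & (d & (a | ~b))) = 00000000000000000000000000110011
  ~e = 10101010101010101010101010101010
  (~e | c) = 10101111101011111010111110101111
  ((b & (d & (a | ~b))) | (~e | c)) = 10101111101011111010111110111111
  ~d = 11001100110011001100110011001100
  (((b & (d & (a | ~b))) | (~e | c)) | ~d) = 11101111111011111110111111111111
  (c | a) = 00001111000011111111111111111111
  ((((b & (d & (a | ~b))) | (~e | c)) | ~d) | (c | a)) = 11101111111011111111111111111111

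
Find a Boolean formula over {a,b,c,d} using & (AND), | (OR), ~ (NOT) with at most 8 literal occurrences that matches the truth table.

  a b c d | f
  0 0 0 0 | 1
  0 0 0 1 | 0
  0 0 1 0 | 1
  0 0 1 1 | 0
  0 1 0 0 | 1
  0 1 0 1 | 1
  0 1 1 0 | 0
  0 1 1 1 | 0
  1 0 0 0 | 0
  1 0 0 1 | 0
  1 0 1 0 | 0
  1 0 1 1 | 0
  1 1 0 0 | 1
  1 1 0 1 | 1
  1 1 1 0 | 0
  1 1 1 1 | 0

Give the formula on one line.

((((~a | d) | b) & (~c | ~b)) & (b | ~d))

  ~a = 1111111100000000
  (~a | d) = 1111111101010101
  ((~a | d) | b) = 1111111101011111
  ~c = 1100110011001100
  ~b = 1111000011110000
  (~c | ~b) = 1111110011111100
  (((~a | d) | b) & (~c | ~b)) = 1111110001011100
  ~d = 1010101010101010
  (b | ~d) = 1010111110101111
  ((((~a | d) | b) & (~c | ~b)) & (b | ~d)) = 1010110000001100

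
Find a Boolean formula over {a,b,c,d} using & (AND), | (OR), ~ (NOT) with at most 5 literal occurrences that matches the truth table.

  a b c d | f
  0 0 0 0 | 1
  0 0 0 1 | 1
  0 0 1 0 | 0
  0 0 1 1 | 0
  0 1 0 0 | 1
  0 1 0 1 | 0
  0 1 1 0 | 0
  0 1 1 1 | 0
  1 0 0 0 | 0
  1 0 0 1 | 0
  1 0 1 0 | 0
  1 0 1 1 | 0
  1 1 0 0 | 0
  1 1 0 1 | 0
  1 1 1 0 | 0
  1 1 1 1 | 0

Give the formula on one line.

((~c & ~a) & (~d | (a | ~b)))

  ~c = 1100110011001100
  ~a = 1111111100000000
  (~c & ~a) = 1100110000000000
  ~d = 1010101010101010
  ~b = 1111000011110000
  (a | ~b) = 1111000011111111
  (~d | (a | ~b)) = 1111101011111111
  ((~c & ~a) & (~d | (a | ~b))) = 1100100000000000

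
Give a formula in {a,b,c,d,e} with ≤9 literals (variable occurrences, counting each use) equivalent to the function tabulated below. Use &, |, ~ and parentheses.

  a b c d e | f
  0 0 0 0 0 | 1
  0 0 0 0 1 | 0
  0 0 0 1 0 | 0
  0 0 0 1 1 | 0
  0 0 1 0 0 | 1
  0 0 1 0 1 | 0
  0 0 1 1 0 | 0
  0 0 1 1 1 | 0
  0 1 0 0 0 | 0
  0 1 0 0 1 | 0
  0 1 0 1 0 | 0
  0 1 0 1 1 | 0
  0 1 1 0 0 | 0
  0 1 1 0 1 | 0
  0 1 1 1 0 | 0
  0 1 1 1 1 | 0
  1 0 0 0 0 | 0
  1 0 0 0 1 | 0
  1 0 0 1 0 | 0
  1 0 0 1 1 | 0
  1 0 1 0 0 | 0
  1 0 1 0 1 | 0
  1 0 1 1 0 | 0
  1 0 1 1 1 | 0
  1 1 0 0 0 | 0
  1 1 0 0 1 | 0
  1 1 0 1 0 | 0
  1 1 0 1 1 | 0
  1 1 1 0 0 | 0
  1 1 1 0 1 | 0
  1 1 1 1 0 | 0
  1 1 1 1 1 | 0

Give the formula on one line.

  ~e = 10101010101010101010101010101010
  (a | ~e) = 10101010101010101111111111111111
  (b | (a | ~e)) = 10101010111111111111111111111111
  ~d = 11001100110011001100110011001100
  ~b = 11111111000000001111111100000000
  (~d & ~b) = 11001100000000001100110000000000
  ~a = 11111111111111110000000000000000
  ((~d & ~b) & ~a) = 11001100000000000000000000000000
  ((b | (a | ~e)) & ((~d & ~b) & ~a)) = 10001000000000000000000000000000

((b | (a | ~e)) & ((~d & ~b) & ~a))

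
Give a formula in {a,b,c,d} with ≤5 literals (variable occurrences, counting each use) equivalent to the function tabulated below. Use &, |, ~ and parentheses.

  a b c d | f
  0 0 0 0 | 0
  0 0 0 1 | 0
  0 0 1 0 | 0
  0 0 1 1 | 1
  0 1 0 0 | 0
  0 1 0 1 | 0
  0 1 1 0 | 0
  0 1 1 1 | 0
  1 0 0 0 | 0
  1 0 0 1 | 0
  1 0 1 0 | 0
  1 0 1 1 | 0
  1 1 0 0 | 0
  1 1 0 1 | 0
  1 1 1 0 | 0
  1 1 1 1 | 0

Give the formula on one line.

((d & (~b & c)) & ~a)

  ~b = 1111000011110000
  (~b & c) = 0011000000110000
  (d & (~b & c)) = 0001000000010000
  ~a = 1111111100000000
  ((d & (~b & c)) & ~a) = 0001000000000000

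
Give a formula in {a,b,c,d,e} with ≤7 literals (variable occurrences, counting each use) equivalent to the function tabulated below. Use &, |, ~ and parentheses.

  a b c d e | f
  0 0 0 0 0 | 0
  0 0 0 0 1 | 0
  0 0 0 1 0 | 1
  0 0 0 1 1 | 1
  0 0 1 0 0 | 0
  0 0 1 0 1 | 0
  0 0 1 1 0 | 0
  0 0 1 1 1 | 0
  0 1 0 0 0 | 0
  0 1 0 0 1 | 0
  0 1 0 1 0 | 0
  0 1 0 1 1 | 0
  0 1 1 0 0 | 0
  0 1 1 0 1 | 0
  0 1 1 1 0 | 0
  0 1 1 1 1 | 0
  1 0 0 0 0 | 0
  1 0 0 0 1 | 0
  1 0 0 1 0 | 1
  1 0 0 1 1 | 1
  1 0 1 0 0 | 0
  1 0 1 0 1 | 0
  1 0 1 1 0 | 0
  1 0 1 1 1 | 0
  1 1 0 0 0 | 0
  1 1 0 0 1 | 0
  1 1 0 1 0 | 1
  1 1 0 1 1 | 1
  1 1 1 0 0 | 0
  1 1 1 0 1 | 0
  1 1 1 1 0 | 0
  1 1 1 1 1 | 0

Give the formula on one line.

  ~c = 11110000111100001111000011110000
  (~c & b) = 00000000111100000000000011110000
  ((~c & b) & a) = 00000000000000000000000011110000
  (d & ((~c & b) & a)) = 00000000000000000000000000110000
  ~b = 11111111000000001111111100000000
  (~b & ~c) = 11110000000000001111000000000000
  ((~b & ~c) & d) = 00110000000000000011000000000000
  ((d & ((~c & b) & a)) | ((~b & ~c) & d)) = 00110000000000000011000000110000

((d & ((~c & b) & a)) | ((~b & ~c) & d))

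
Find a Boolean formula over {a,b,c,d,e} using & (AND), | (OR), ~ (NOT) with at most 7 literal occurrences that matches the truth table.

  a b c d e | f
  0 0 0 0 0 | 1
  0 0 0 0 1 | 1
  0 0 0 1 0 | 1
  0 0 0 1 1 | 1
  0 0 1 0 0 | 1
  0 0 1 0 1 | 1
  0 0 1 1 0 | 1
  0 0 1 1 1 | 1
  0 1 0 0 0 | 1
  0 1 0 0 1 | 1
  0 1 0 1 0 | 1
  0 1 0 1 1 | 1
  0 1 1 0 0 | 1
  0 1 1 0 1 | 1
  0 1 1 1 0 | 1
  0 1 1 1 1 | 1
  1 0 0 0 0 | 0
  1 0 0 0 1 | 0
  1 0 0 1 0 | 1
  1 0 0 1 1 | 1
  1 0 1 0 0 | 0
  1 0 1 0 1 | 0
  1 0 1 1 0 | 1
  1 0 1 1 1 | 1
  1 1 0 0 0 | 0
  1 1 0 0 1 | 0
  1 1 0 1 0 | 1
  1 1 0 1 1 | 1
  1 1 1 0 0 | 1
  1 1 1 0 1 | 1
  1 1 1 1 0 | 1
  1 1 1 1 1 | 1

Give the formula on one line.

(~a | (d | (c & b)))

  ~a = 11111111111111110000000000000000
  (c & b) = 00000000000011110000000000001111
  (d | (c & b)) = 00110011001111110011001100111111
  (~a | (d | (c & b))) = 11111111111111110011001100111111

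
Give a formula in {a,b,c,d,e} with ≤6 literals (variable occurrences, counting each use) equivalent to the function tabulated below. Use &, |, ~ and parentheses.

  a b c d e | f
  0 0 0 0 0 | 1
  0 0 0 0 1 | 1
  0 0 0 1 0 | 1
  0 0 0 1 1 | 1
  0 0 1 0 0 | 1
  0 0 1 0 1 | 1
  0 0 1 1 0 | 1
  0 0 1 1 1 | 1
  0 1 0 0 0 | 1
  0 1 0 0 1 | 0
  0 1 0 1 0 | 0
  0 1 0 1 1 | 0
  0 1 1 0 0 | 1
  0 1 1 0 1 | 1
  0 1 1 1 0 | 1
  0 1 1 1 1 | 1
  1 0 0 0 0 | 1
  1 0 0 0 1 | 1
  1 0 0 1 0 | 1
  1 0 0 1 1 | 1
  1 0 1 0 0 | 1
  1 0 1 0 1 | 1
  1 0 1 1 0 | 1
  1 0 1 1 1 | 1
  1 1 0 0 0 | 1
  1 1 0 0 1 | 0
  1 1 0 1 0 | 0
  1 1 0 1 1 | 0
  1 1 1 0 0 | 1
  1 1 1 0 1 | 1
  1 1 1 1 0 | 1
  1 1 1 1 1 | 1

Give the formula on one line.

  ~e = 10101010101010101010101010101010
  ~d = 11001100110011001100110011001100
  (~e & ~d) = 10001000100010001000100010001000
  ~b = 11111111000000001111111100000000
  (c | ~b) = 11111111000011111111111100001111
  ((~e & ~d) | (c | ~b)) = 11111111100011111111111110001111

((~e & ~d) | (c | ~b))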